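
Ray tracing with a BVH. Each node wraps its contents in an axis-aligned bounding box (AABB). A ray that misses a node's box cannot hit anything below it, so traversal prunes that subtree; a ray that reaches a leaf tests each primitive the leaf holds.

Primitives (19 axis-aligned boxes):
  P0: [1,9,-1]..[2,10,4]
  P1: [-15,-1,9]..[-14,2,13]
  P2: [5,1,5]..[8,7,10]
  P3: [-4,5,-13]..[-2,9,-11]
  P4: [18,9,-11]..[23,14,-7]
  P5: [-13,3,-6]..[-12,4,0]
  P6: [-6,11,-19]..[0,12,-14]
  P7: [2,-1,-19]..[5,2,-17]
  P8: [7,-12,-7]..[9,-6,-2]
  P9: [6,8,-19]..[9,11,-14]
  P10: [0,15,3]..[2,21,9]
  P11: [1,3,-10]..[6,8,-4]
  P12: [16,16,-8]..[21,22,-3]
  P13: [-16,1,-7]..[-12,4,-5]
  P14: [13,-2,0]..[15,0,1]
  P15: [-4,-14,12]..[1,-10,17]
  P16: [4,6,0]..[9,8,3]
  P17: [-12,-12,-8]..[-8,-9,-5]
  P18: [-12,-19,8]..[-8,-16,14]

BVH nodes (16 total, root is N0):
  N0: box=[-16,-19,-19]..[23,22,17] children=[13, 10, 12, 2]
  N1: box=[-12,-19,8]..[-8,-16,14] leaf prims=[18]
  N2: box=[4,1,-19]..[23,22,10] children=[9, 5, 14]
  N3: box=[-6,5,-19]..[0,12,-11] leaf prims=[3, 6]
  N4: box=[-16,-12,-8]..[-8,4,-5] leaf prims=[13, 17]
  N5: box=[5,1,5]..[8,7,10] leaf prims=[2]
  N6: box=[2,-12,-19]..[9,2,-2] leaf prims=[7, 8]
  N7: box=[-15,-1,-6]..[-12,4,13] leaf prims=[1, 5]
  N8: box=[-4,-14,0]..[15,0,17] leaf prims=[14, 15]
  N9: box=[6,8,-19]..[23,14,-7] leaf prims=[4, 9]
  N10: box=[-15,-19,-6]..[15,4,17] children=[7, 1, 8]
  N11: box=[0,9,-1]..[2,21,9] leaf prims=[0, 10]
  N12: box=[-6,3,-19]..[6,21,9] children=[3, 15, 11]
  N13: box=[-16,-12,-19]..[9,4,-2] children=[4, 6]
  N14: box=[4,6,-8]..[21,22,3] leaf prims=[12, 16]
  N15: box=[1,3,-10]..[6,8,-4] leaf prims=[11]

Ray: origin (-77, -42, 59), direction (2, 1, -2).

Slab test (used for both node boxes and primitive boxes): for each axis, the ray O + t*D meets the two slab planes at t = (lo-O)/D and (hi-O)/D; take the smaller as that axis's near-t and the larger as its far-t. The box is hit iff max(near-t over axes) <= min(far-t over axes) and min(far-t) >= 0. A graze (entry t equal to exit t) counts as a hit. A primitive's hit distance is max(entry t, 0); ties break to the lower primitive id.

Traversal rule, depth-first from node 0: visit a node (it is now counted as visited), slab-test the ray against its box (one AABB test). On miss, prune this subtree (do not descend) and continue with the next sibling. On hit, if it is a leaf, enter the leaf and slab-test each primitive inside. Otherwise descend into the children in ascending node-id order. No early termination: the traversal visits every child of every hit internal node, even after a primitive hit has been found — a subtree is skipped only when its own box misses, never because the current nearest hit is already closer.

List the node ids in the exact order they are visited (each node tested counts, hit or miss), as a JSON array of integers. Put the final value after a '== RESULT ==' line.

Trace the traversal:
N0 x:[61/2,50] y:[23,64] z:[21,39] -> hit [61/2,39], descend [2, 10, 12, 13]
  N2 x:[81/2,50] y:[43,64] z:[49/2,39] -> miss, prune
  N10 x:[31,46] y:[23,46] z:[21,65/2] -> hit [31,65/2], descend [1, 7, 8]
    N1 x:[65/2,69/2] y:[23,26] z:[45/2,51/2] -> miss, prune
    N7 x:[31,65/2] y:[41,46] z:[23,65/2] -> miss, prune
    N8 x:[73/2,46] y:[28,42] z:[21,59/2] -> miss, prune
  N12 x:[71/2,83/2] y:[45,63] z:[25,39] -> miss, prune
  N13 x:[61/2,43] y:[30,46] z:[61/2,39] -> hit [61/2,39], descend [4, 6]
    N4 x:[61/2,69/2] y:[30,46] z:[32,67/2] -> hit [32,67/2] leaf, test {P13(miss), P17@t=65/2}
    N6 x:[79/2,43] y:[30,44] z:[61/2,39] -> miss, prune

Visited [0, 2, 10, 1, 7, 8, 12, 13, 4, 6]. Tests: 10 box, 1 leaf. Nearest: P17.

== RESULT ==
[0, 2, 10, 1, 7, 8, 12, 13, 4, 6]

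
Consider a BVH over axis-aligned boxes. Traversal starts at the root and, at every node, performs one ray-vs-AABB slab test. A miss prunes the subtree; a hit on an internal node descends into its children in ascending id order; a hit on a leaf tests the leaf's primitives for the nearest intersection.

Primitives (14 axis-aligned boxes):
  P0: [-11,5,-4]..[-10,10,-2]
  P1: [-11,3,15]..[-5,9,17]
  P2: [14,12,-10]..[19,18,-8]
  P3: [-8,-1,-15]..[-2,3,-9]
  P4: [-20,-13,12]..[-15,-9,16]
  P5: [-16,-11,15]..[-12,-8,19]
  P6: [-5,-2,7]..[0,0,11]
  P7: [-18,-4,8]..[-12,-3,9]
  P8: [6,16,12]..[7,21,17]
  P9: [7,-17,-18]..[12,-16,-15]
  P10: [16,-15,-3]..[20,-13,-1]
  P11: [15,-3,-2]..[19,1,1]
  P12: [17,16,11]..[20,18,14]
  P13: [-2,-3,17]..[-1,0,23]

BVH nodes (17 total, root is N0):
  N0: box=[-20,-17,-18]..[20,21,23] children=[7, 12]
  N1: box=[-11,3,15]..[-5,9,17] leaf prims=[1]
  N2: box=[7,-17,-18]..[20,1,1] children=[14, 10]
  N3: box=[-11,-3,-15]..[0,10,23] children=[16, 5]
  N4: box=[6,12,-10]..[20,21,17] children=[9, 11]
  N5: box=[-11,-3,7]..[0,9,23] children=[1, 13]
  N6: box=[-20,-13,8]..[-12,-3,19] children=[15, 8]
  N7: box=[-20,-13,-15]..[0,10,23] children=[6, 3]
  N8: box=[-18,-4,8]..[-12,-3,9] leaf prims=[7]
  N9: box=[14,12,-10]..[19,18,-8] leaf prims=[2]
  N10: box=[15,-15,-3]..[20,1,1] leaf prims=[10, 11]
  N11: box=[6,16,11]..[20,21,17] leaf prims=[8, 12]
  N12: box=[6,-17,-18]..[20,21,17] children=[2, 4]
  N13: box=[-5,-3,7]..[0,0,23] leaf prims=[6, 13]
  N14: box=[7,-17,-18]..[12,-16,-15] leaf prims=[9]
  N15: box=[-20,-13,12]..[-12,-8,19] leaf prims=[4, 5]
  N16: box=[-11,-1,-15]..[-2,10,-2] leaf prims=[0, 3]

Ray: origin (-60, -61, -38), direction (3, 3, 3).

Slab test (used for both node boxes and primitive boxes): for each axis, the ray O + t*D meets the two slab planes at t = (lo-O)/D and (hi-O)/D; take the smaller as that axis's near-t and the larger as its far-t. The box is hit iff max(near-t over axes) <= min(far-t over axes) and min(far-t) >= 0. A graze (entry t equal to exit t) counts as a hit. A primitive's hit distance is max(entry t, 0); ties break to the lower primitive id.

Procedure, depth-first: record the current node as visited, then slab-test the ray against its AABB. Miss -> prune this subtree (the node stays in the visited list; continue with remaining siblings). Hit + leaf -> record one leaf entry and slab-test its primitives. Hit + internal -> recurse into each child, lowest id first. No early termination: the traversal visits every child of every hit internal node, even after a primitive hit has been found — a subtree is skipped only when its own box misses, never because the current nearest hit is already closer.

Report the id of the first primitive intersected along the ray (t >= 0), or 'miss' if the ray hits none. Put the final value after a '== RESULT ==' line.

Traverse from the root:
N0 x:[40/3,80/3] y:[44/3,82/3] z:[20/3,61/3] -> hit [44/3,61/3], descend [7, 12]
  N7 x:[40/3,20] y:[16,71/3] z:[23/3,61/3] -> hit [16,20], descend [3, 6]
    N3 x:[49/3,20] y:[58/3,71/3] z:[23/3,61/3] -> hit [58/3,20], descend [5, 16]
      N5 x:[49/3,20] y:[58/3,70/3] z:[15,61/3] -> hit [58/3,20], descend [1, 13]
        N1 x:[49/3,55/3] y:[64/3,70/3] z:[53/3,55/3] -> miss, prune
        N13 x:[55/3,20] y:[58/3,61/3] z:[15,61/3] -> hit [58/3,20] leaf, test {P6(miss), P13@t=58/3}
      N16 x:[49/3,58/3] y:[20,71/3] z:[23/3,12] -> miss, prune
    N6 x:[40/3,16] y:[16,58/3] z:[46/3,19] -> hit [16,16], descend [8, 15]
      N8 x:[14,16] y:[19,58/3] z:[46/3,47/3] -> miss, prune
      N15 x:[40/3,16] y:[16,53/3] z:[50/3,19] -> miss, prune
  N12 x:[22,80/3] y:[44/3,82/3] z:[20/3,55/3] -> miss, prune

Visited [0, 7, 3, 5, 1, 13, 16, 6, 8, 15, 12]. Tests: 11 box, 1 leaf. Nearest: P13.

== RESULT ==
13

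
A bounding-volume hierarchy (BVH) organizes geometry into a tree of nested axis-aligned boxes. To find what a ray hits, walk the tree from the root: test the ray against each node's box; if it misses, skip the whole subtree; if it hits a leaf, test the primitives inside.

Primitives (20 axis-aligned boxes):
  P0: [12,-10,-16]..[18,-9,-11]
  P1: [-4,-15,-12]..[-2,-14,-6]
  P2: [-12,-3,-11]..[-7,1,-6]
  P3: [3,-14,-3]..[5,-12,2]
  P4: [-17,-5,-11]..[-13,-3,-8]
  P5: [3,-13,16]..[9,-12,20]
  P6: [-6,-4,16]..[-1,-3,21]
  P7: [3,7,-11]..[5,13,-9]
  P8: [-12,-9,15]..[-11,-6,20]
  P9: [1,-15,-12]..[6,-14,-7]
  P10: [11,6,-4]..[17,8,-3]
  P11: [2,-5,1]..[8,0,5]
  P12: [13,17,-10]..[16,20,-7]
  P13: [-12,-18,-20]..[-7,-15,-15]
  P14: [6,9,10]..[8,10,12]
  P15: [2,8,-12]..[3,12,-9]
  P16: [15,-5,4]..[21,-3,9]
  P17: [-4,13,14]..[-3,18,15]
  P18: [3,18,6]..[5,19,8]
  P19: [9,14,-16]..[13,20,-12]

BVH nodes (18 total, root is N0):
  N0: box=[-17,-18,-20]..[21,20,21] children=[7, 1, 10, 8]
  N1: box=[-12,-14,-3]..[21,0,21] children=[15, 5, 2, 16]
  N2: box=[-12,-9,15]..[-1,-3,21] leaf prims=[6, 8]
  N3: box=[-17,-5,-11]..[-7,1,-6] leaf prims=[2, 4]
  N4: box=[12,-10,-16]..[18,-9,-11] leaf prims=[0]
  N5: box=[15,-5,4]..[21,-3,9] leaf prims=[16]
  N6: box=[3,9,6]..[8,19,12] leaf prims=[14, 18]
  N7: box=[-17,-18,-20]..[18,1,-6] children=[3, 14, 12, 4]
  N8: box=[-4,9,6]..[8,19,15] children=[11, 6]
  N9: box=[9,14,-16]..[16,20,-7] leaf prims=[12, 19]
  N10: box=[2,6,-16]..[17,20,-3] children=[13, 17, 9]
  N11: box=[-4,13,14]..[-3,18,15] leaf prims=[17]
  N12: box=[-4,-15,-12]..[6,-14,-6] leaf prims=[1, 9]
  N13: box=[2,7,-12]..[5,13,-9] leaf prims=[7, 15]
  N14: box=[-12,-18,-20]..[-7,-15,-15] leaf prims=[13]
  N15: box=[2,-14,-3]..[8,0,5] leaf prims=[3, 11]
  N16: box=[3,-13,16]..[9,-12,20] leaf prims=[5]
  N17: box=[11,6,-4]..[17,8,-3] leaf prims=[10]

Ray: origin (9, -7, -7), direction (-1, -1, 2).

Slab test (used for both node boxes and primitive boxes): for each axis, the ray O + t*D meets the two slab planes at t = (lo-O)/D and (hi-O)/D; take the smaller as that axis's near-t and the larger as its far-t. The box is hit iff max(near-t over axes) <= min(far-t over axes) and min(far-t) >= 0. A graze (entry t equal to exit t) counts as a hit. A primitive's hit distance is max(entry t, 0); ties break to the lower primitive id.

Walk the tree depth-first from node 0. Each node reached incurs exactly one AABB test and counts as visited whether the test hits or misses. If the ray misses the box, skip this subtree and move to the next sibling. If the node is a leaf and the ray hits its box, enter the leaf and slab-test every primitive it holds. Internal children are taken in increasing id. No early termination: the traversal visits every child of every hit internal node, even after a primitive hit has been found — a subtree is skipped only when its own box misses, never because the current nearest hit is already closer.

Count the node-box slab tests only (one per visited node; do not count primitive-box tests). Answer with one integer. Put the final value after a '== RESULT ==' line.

Traverse from the root:
N0 x:[-12,26] y:[-27,11] z:[-13/2,14] -> hit [-13/2,11], descend [1, 7, 8, 10]
  N1 x:[-12,21] y:[-7,7] z:[2,14] -> hit [2,7], descend [2, 5, 15, 16]
    N2 x:[10,21] y:[-4,2] z:[11,14] -> miss, prune
    N5 x:[-12,-6] y:[-4,-2] z:[11/2,8] -> miss, prune
    N15 x:[1,7] y:[-7,7] z:[2,6] -> hit [2,6] leaf, test {P3(miss), P11(miss)}
    N16 x:[0,6] y:[5,6] z:[23/2,27/2] -> miss, prune
  N7 x:[-9,26] y:[-8,11] z:[-13/2,1/2] -> hit [-13/2,1/2], descend [3, 4, 12, 14]
    N3 x:[16,26] y:[-8,-2] z:[-2,1/2] -> miss, prune
    N4 x:[-9,-3] y:[2,3] z:[-9/2,-2] -> miss, prune
    N12 x:[3,13] y:[7,8] z:[-5/2,1/2] -> miss, prune
    N14 x:[16,21] y:[8,11] z:[-13/2,-4] -> miss, prune
  N8 x:[1,13] y:[-26,-16] z:[13/2,11] -> miss, prune
  N10 x:[-8,7] y:[-27,-13] z:[-9/2,2] -> miss, prune

13 AABB tests over nodes [0, 1, 2, 5, 15, 16, 7, 3, 4, 12, 14, 8, 10]; 1 leaf entered; closest miss.

== RESULT ==
13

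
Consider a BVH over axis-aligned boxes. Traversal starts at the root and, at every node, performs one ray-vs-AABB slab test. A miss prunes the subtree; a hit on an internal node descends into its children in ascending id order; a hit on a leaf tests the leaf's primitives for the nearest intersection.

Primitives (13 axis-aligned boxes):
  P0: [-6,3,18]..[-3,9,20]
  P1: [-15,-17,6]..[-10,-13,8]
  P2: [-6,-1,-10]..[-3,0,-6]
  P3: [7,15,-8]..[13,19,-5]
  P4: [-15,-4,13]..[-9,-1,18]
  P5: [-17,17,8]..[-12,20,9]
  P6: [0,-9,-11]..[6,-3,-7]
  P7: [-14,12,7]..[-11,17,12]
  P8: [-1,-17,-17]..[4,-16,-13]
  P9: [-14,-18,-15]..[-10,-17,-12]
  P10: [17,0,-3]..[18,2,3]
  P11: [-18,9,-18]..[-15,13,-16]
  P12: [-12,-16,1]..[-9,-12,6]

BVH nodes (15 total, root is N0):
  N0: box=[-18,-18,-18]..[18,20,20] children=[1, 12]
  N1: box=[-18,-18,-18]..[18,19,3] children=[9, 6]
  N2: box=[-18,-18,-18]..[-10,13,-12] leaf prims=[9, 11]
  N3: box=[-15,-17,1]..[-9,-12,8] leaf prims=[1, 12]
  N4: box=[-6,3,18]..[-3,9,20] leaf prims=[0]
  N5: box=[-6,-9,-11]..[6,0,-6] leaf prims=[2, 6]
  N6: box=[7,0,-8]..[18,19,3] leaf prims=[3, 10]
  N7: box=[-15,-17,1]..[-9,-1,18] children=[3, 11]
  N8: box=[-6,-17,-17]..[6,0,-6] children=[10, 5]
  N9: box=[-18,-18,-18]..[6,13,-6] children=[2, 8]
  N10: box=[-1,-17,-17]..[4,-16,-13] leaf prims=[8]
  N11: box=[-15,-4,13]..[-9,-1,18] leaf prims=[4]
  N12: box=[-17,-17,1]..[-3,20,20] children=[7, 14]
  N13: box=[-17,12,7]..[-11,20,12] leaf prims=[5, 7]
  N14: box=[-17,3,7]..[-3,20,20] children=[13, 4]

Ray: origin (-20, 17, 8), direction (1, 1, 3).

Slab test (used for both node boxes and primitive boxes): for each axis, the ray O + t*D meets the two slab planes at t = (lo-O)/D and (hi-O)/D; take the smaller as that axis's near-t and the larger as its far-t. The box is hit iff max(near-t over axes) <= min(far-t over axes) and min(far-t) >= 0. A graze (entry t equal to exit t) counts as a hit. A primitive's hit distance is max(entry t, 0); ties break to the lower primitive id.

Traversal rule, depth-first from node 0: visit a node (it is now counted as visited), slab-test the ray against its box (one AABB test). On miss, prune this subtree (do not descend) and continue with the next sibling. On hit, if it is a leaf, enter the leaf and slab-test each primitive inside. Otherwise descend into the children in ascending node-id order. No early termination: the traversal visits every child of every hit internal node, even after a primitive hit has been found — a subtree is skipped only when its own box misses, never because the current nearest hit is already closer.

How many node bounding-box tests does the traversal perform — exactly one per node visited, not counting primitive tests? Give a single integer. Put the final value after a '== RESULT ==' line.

Walk:
N0 x:[2,38] y:[-35,3] z:[-26/3,4] -> hit [2,3], descend [1, 12]
  N1 x:[2,38] y:[-35,2] z:[-26/3,-5/3] -> miss, prune
  N12 x:[3,17] y:[-34,3] z:[-7/3,4] -> hit [3,3], descend [7, 14]
    N7 x:[5,11] y:[-34,-18] z:[-7/3,10/3] -> miss, prune
    N14 x:[3,17] y:[-14,3] z:[-1/3,4] -> hit [3,3], descend [4, 13]
      N4 x:[14,17] y:[-14,-8] z:[10/3,4] -> miss, prune
      N13 x:[3,9] y:[-5,3] z:[-1/3,4/3] -> miss, prune

Summary -> nodes [0, 1, 12, 7, 14, 4, 13]; box-tests=7; leaf-entries=0; first=miss

== RESULT ==
7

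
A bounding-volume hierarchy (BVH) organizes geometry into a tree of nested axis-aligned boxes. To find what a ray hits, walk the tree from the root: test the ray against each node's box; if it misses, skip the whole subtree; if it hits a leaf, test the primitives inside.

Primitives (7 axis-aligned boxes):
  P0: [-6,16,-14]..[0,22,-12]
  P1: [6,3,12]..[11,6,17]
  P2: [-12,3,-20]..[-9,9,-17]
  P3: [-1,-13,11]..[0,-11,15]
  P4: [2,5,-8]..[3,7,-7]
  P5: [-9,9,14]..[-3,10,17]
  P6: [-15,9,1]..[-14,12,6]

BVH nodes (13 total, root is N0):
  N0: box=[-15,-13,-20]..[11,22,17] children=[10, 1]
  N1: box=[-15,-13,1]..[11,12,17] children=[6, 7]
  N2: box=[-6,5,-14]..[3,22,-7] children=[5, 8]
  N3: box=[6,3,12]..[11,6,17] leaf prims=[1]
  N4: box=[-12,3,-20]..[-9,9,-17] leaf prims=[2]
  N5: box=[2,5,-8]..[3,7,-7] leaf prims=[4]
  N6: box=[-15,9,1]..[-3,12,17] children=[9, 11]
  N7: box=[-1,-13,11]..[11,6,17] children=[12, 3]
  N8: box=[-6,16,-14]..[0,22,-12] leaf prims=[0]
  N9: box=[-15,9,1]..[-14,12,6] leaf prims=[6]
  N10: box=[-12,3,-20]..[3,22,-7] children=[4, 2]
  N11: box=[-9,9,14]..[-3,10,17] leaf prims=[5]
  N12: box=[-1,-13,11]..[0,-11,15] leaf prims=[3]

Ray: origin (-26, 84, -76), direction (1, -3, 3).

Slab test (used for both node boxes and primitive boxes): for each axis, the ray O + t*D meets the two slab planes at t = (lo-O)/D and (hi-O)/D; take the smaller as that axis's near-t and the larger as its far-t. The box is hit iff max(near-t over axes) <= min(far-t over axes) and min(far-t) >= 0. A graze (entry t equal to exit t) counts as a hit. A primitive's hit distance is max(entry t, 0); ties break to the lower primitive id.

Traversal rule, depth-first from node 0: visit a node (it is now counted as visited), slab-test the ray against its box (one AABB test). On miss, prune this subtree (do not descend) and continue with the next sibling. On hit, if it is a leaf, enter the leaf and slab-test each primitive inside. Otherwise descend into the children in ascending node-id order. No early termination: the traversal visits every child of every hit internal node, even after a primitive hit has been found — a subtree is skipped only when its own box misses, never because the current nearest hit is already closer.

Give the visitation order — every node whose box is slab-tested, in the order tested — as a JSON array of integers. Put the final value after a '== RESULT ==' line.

Traverse from the root:
N0 x:[11,37] y:[62/3,97/3] z:[56/3,31] -> hit [62/3,31], descend [1, 10]
  N1 x:[11,37] y:[24,97/3] z:[77/3,31] -> hit [77/3,31], descend [6, 7]
    N6 x:[11,23] y:[24,25] z:[77/3,31] -> miss, prune
    N7 x:[25,37] y:[26,97/3] z:[29,31] -> hit [29,31], descend [3, 12]
      N3 x:[32,37] y:[26,27] z:[88/3,31] -> miss, prune
      N12 x:[25,26] y:[95/3,97/3] z:[29,91/3] -> miss, prune
  N10 x:[14,29] y:[62/3,27] z:[56/3,23] -> hit [62/3,23], descend [2, 4]
    N2 x:[20,29] y:[62/3,79/3] z:[62/3,23] -> hit [62/3,23], descend [5, 8]
      N5 x:[28,29] y:[77/3,79/3] z:[68/3,23] -> miss, prune
      N8 x:[20,26] y:[62/3,68/3] z:[62/3,64/3] -> hit [62/3,64/3] leaf, test {P0@t=62/3}
    N4 x:[14,17] y:[25,27] z:[56/3,59/3] -> miss, prune

Summary -> nodes [0, 1, 6, 7, 3, 12, 10, 2, 5, 8, 4]; box-tests=11; leaf-entries=1; first=P0

== RESULT ==
[0, 1, 6, 7, 3, 12, 10, 2, 5, 8, 4]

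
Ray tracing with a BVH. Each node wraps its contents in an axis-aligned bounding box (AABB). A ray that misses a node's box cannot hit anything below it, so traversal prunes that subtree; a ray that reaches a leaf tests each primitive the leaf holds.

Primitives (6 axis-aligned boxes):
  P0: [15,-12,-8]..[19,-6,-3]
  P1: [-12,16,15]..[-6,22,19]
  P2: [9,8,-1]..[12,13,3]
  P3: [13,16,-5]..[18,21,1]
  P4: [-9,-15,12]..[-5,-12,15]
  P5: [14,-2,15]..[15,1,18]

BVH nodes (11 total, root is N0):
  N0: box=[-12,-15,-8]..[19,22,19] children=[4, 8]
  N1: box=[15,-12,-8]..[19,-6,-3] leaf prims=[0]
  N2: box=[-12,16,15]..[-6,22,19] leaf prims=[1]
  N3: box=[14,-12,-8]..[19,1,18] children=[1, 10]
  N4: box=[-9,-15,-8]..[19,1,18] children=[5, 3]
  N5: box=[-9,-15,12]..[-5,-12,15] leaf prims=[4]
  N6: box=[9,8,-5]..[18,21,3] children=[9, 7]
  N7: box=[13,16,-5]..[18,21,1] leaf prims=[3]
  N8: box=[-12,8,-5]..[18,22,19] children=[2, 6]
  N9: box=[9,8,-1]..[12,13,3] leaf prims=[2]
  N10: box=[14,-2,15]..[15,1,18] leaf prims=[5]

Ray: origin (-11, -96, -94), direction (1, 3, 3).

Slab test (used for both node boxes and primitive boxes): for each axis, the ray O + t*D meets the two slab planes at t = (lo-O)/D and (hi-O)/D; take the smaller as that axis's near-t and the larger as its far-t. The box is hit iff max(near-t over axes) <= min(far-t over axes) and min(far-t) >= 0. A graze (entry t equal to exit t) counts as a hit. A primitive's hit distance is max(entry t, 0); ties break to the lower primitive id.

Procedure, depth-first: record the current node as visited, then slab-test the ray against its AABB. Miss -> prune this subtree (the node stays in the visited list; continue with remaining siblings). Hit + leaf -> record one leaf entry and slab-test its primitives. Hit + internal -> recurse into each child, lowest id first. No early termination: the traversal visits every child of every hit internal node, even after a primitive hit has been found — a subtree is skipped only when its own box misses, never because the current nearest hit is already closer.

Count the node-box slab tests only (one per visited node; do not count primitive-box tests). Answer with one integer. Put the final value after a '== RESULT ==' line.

Traverse from the root:
N0 x:[-1,30] y:[27,118/3] z:[86/3,113/3] -> hit [86/3,30], descend [4, 8]
  N4 x:[2,30] y:[27,97/3] z:[86/3,112/3] -> hit [86/3,30], descend [3, 5]
    N3 x:[25,30] y:[28,97/3] z:[86/3,112/3] -> hit [86/3,30], descend [1, 10]
      N1 x:[26,30] y:[28,30] z:[86/3,91/3] -> hit [86/3,30] leaf, test {P0@t=86/3}
      N10 x:[25,26] y:[94/3,97/3] z:[109/3,112/3] -> miss, prune
    N5 x:[2,6] y:[27,28] z:[106/3,109/3] -> miss, prune
  N8 x:[-1,29] y:[104/3,118/3] z:[89/3,113/3] -> miss, prune

7 AABB tests over nodes [0, 4, 3, 1, 10, 5, 8]; 1 leaf entered; closest P0.

== RESULT ==
7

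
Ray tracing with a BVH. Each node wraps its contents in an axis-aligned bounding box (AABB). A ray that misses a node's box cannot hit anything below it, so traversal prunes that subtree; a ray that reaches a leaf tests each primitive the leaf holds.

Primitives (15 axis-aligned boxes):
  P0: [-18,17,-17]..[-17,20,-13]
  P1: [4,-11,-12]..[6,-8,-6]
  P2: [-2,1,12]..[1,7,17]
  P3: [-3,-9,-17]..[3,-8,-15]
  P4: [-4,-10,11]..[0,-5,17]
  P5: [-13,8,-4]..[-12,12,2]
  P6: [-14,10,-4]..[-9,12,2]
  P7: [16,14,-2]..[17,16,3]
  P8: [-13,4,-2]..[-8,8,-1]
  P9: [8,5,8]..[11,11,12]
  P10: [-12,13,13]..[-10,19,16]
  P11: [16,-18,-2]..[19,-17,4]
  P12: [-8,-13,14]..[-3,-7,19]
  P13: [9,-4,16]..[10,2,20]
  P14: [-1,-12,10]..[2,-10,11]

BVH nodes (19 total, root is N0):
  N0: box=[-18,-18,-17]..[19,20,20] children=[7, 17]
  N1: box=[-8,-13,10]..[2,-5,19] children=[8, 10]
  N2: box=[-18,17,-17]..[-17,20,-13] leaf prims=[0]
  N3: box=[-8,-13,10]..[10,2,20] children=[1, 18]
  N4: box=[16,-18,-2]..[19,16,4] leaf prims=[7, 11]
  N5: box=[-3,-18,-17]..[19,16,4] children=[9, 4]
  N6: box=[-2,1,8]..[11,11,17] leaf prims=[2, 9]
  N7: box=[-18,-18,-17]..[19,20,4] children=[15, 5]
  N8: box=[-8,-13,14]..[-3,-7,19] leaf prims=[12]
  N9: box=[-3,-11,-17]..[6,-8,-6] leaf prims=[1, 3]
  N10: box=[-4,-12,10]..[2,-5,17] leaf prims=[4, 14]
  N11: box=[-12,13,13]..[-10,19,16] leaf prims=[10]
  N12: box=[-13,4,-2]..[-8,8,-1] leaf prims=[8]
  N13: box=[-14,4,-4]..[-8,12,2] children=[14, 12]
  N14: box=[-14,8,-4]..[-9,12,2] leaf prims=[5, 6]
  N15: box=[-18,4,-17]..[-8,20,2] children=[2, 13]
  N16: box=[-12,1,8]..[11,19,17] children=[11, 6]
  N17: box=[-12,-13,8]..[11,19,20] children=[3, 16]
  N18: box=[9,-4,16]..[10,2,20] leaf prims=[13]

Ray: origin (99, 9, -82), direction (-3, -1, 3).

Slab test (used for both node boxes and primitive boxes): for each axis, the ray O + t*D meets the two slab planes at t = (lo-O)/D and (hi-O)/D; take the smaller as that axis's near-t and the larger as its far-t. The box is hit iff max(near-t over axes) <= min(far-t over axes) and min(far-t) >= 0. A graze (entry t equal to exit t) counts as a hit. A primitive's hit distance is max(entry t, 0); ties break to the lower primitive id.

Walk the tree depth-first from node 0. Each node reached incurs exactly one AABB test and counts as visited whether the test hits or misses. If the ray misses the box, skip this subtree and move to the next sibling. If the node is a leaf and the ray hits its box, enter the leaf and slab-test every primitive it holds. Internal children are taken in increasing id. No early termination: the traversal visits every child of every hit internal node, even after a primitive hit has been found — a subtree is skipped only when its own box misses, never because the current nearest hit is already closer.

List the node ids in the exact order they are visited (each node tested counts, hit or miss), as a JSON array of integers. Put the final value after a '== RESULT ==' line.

Walk:
N0 x:[80/3,39] y:[-11,27] z:[65/3,34] -> hit [80/3,27], descend [7, 17]
  N7 x:[80/3,39] y:[-11,27] z:[65/3,86/3] -> hit [80/3,27], descend [5, 15]
    N5 x:[80/3,34] y:[-7,27] z:[65/3,86/3] -> hit [80/3,27], descend [4, 9]
      N4 x:[80/3,83/3] y:[-7,27] z:[80/3,86/3] -> hit [80/3,27] leaf, test {P7(miss), P11@t=80/3}
      N9 x:[31,34] y:[17,20] z:[65/3,76/3] -> miss, prune
    N15 x:[107/3,39] y:[-11,5] z:[65/3,28] -> miss, prune
  N17 x:[88/3,37] y:[-10,22] z:[30,34] -> miss, prune

order=[0, 7, 5, 4, 9, 15, 17]  |boxes|=7  |leaves|=1  hit=P11

== RESULT ==
[0, 7, 5, 4, 9, 15, 17]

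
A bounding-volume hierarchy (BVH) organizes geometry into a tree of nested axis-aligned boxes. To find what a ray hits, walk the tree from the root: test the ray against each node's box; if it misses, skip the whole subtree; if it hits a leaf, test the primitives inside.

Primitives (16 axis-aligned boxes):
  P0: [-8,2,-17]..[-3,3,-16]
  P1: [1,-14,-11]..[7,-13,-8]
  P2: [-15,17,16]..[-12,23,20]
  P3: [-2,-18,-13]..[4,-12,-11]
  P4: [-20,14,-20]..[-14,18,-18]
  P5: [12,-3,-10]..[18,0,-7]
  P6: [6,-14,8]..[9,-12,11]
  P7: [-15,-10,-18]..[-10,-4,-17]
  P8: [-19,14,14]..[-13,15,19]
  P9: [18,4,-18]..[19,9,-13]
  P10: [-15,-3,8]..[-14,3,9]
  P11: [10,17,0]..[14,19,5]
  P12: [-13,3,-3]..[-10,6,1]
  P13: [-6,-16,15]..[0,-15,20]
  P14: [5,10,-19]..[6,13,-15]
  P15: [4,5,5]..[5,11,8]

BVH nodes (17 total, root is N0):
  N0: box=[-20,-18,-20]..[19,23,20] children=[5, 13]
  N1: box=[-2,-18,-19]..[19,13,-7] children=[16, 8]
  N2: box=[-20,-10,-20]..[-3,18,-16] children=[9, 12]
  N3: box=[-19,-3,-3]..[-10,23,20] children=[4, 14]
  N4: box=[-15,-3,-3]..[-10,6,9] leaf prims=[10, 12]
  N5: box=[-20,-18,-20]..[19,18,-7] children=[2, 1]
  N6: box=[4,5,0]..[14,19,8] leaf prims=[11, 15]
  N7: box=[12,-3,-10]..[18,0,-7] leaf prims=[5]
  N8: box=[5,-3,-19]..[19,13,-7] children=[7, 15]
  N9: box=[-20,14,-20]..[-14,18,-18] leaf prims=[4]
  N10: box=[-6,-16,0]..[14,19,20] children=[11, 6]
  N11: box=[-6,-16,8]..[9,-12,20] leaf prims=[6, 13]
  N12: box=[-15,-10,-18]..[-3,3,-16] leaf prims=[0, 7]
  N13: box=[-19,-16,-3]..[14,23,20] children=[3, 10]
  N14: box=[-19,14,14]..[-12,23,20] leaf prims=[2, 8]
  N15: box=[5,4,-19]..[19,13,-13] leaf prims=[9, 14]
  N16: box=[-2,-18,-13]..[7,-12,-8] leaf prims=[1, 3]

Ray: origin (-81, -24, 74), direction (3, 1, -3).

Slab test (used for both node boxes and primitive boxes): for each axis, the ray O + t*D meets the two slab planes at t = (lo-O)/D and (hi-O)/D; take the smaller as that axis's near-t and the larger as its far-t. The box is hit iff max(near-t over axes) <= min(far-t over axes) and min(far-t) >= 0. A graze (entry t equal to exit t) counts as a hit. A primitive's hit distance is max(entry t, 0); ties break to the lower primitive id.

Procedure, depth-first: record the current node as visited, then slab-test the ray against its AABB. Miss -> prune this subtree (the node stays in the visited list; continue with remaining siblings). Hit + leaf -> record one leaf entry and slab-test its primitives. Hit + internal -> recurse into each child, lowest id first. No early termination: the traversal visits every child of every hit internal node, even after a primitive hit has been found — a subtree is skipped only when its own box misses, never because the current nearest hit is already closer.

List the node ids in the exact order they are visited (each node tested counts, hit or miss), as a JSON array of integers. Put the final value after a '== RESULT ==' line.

Walk:
N0 x:[61/3,100/3] y:[6,47] z:[18,94/3] -> hit [61/3,94/3], descend [5, 13]
  N5 x:[61/3,100/3] y:[6,42] z:[27,94/3] -> hit [27,94/3], descend [1, 2]
    N1 x:[79/3,100/3] y:[6,37] z:[27,31] -> hit [27,31], descend [8, 16]
      N8 x:[86/3,100/3] y:[21,37] z:[27,31] -> hit [86/3,31], descend [7, 15]
        N7 x:[31,33] y:[21,24] z:[27,28] -> miss, prune
        N15 x:[86/3,100/3] y:[28,37] z:[29,31] -> hit [29,31] leaf, test {P9(miss), P14(miss)}
      N16 x:[79/3,88/3] y:[6,12] z:[82/3,29] -> miss, prune
    N2 x:[61/3,26] y:[14,42] z:[30,94/3] -> miss, prune
  N13 x:[62/3,95/3] y:[8,47] z:[18,77/3] -> hit [62/3,77/3], descend [3, 10]
    N3 x:[62/3,71/3] y:[21,47] z:[18,77/3] -> hit [21,71/3], descend [4, 14]
      N4 x:[22,71/3] y:[21,30] z:[65/3,77/3] -> hit [22,71/3] leaf, test {P10@t=22, P12(miss)}
      N14 x:[62/3,23] y:[38,47] z:[18,20] -> miss, prune
    N10 x:[25,95/3] y:[8,43] z:[18,74/3] -> miss, prune

Summary -> nodes [0, 5, 1, 8, 7, 15, 16, 2, 13, 3, 4, 14, 10]; box-tests=13; leaf-entries=2; first=P10

== RESULT ==
[0, 5, 1, 8, 7, 15, 16, 2, 13, 3, 4, 14, 10]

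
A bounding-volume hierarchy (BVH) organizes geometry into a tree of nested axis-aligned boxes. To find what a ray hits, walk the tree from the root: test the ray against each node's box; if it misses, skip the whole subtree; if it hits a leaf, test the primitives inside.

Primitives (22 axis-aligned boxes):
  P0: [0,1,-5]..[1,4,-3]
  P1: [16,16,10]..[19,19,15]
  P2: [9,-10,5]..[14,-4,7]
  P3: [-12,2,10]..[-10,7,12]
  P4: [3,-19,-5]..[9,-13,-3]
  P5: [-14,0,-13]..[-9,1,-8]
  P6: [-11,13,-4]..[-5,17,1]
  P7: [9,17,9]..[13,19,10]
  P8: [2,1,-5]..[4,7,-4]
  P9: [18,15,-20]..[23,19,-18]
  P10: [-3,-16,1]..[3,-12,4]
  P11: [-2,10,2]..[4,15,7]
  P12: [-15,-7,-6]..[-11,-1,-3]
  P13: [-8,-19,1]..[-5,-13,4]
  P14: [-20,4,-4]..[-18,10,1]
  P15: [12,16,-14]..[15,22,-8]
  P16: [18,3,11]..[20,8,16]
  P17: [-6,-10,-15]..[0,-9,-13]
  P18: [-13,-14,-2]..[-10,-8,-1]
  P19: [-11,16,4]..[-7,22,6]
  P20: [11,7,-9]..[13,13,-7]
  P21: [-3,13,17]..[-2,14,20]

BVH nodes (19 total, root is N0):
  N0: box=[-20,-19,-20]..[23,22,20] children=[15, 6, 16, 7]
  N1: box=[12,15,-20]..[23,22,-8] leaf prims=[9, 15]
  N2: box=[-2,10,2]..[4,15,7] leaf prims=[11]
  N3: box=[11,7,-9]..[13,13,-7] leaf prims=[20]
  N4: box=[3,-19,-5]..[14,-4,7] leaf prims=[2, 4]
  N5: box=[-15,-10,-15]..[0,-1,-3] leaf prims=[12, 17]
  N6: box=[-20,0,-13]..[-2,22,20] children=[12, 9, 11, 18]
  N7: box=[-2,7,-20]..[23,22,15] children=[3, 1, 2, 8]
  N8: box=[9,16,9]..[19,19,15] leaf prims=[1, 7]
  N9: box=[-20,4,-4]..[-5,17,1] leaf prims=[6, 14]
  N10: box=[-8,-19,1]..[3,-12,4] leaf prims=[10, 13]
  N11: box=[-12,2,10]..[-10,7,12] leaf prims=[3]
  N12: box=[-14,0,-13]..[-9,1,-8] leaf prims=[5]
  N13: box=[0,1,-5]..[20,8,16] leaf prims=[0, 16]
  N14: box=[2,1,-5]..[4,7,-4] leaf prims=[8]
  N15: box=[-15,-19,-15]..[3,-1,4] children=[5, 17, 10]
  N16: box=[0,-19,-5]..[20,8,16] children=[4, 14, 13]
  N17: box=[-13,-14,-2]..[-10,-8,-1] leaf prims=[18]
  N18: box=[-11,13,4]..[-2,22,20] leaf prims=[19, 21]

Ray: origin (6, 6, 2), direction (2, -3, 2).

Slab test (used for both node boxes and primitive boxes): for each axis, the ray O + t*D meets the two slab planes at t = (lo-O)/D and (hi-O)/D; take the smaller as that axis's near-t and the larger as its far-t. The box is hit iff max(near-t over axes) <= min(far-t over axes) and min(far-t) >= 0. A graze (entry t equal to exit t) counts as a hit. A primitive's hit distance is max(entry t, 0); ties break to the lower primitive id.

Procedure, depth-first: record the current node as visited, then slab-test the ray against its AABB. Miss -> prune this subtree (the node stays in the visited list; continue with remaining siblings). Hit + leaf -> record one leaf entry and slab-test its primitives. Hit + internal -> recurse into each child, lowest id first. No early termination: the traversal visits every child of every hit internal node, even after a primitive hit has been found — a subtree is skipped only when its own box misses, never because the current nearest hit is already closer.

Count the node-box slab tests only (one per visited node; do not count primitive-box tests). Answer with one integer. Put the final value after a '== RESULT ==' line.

Traverse from the root:
N0 x:[-13,17/2] y:[-16/3,25/3] z:[-11,9] -> hit [-16/3,25/3], descend [6, 7, 15, 16]
  N6 x:[-13,-4] y:[-16/3,2] z:[-15/2,9] -> miss, prune
  N7 x:[-4,17/2] y:[-16/3,-1/3] z:[-11,13/2] -> miss, prune
  N15 x:[-21/2,-3/2] y:[7/3,25/3] z:[-17/2,1] -> miss, prune
  N16 x:[-3,7] y:[-2/3,25/3] z:[-7/2,7] -> hit [-2/3,7], descend [4, 13, 14]
    N4 x:[-3/2,4] y:[10/3,25/3] z:[-7/2,5/2] -> miss, prune
    N13 x:[-3,7] y:[-2/3,5/3] z:[-7/2,7] -> hit [-2/3,5/3] leaf, test {P0(miss), P16(miss)}
    N14 x:[-2,-1] y:[-1/3,5/3] z:[-7/2,-3] -> miss, prune

order=[0, 6, 7, 15, 16, 4, 13, 14]  |boxes|=8  |leaves|=1  hit=miss

== RESULT ==
8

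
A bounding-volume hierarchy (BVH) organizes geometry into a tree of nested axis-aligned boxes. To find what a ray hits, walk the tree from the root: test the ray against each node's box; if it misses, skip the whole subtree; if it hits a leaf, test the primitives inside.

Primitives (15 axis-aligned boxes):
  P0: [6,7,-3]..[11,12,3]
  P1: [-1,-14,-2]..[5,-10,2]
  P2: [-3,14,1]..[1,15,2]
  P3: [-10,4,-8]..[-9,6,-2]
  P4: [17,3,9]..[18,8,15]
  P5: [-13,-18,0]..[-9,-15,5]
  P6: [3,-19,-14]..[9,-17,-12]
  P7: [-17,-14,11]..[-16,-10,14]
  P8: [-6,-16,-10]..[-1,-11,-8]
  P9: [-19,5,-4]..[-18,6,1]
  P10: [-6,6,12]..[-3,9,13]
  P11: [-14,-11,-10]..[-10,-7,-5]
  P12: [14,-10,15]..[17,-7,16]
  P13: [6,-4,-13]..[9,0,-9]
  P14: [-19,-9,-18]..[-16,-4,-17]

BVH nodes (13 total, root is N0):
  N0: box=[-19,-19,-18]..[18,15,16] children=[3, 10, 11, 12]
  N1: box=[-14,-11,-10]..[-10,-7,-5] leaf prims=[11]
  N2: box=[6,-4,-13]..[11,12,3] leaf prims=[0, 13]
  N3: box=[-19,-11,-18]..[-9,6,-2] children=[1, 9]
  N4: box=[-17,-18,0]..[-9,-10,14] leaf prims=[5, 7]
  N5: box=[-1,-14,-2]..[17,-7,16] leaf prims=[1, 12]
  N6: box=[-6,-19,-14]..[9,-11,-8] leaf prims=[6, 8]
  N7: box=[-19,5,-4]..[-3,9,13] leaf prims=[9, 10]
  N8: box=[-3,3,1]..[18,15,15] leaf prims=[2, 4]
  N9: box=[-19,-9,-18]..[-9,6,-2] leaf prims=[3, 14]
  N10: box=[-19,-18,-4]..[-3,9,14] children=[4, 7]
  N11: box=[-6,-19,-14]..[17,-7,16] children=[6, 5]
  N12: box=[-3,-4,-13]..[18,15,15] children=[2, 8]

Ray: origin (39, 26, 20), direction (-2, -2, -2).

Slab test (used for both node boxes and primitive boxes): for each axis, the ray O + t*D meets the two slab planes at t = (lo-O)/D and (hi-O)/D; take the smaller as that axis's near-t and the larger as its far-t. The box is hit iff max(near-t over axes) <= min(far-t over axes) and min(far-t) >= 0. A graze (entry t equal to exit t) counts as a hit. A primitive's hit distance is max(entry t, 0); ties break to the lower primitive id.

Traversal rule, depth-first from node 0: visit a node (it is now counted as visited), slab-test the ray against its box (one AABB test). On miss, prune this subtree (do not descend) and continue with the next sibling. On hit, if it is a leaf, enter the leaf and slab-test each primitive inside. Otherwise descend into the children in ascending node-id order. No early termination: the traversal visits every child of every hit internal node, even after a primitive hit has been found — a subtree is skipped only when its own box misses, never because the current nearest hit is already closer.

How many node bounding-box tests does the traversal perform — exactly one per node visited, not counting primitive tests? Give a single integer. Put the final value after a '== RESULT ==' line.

Trace the traversal:
N0 x:[21/2,29] y:[11/2,45/2] z:[2,19] -> hit [21/2,19], descend [3, 10, 11, 12]
  N3 x:[24,29] y:[10,37/2] z:[11,19] -> miss, prune
  N10 x:[21,29] y:[17/2,22] z:[3,12] -> miss, prune
  N11 x:[11,45/2] y:[33/2,45/2] z:[2,17] -> hit [33/2,17], descend [5, 6]
    N5 x:[11,20] y:[33/2,20] z:[2,11] -> miss, prune
    N6 x:[15,45/2] y:[37/2,45/2] z:[14,17] -> miss, prune
  N12 x:[21/2,21] y:[11/2,15] z:[5/2,33/2] -> hit [21/2,15], descend [2, 8]
    N2 x:[14,33/2] y:[7,15] z:[17/2,33/2] -> hit [14,15] leaf, test {P0(miss), P13@t=15}
    N8 x:[21/2,21] y:[11/2,23/2] z:[5/2,19/2] -> miss, prune

order=[0, 3, 10, 11, 5, 6, 12, 2, 8]  |boxes|=9  |leaves|=1  hit=P13

== RESULT ==
9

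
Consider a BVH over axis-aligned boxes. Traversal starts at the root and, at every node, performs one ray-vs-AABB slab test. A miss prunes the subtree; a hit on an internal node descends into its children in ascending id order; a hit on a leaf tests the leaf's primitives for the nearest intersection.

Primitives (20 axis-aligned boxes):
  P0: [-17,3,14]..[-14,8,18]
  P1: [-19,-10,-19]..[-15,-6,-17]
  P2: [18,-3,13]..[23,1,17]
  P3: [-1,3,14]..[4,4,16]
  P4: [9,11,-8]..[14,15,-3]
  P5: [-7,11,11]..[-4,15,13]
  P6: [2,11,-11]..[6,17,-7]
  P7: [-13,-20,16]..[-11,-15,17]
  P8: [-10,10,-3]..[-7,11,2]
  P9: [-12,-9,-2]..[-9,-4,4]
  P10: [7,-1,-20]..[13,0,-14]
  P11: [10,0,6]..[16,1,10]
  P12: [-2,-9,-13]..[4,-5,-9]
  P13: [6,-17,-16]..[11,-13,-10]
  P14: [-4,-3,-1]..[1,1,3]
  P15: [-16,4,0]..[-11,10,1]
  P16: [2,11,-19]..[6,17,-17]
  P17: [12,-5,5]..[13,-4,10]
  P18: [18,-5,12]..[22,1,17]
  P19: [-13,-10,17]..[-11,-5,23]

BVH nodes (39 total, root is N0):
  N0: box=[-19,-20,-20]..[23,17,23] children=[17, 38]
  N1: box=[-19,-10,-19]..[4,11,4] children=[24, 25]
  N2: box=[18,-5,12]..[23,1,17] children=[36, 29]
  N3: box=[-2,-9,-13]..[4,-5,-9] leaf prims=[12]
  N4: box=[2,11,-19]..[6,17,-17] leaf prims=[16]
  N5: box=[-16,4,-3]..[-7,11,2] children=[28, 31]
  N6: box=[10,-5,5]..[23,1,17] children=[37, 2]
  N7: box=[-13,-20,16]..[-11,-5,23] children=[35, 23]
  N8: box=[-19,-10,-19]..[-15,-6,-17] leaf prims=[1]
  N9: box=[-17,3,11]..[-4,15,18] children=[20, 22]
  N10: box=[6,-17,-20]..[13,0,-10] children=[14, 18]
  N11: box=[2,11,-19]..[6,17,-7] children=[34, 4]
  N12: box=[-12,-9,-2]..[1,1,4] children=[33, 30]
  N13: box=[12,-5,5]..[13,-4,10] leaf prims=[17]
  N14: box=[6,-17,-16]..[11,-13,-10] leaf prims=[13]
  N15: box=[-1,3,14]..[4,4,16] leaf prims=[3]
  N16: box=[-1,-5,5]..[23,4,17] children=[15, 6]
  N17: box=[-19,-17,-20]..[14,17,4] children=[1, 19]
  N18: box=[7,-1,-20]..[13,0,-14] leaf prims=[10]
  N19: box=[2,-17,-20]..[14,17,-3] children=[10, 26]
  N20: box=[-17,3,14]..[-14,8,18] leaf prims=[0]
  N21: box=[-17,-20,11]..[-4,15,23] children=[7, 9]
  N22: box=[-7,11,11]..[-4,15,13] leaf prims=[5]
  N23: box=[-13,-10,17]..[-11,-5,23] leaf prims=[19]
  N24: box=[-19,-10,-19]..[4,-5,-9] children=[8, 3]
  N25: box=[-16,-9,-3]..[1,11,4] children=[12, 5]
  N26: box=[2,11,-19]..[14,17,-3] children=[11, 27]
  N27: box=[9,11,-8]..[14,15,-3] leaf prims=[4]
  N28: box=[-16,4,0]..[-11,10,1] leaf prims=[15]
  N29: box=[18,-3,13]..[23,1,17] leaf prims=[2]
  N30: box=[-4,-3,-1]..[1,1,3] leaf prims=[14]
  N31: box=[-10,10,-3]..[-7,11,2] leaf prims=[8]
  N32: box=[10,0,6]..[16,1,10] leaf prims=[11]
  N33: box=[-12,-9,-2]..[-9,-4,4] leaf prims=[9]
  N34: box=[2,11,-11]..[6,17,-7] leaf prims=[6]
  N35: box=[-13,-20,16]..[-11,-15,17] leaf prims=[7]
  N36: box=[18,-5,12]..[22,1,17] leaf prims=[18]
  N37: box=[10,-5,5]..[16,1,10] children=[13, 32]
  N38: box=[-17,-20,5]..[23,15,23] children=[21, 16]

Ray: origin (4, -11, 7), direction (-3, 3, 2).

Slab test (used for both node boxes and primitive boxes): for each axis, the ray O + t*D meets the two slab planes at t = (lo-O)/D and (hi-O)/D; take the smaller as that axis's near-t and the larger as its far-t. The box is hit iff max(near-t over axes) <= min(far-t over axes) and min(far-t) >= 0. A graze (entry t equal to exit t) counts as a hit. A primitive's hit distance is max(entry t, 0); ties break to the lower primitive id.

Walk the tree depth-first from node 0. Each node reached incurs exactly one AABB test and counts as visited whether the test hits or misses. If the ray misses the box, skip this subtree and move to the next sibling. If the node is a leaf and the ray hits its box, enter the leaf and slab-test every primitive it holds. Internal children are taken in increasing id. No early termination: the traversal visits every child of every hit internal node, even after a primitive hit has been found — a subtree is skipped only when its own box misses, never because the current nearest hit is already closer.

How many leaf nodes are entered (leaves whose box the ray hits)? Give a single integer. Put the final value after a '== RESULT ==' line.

Trace the traversal:
N0 x:[-19/3,23/3] y:[-3,28/3] z:[-27/2,8] -> hit [-3,23/3], descend [17, 38]
  N17 x:[-10/3,23/3] y:[-2,28/3] z:[-27/2,-3/2] -> miss, prune
  N38 x:[-19/3,7] y:[-3,26/3] z:[-1,8] -> hit [-1,7], descend [16, 21]
    N16 x:[-19/3,5/3] y:[2,5] z:[-1,5] -> miss, prune
    N21 x:[8/3,7] y:[-3,26/3] z:[2,8] -> hit [8/3,7], descend [7, 9]
      N7 x:[5,17/3] y:[-3,2] z:[9/2,8] -> miss, prune
      N9 x:[8/3,7] y:[14/3,26/3] z:[2,11/2] -> hit [14/3,11/2], descend [20, 22]
        N20 x:[6,7] y:[14/3,19/3] z:[7/2,11/2] -> miss, prune
        N22 x:[8/3,11/3] y:[22/3,26/3] z:[2,3] -> miss, prune

Summary -> nodes [0, 17, 38, 16, 21, 7, 9, 20, 22]; box-tests=9; leaf-entries=0; first=miss

== RESULT ==
0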